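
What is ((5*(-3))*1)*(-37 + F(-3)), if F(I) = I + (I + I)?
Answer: 690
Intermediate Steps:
F(I) = 3*I (F(I) = I + 2*I = 3*I)
((5*(-3))*1)*(-37 + F(-3)) = ((5*(-3))*1)*(-37 + 3*(-3)) = (-15*1)*(-37 - 9) = -15*(-46) = 690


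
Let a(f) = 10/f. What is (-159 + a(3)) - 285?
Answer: -1322/3 ≈ -440.67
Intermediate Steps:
(-159 + a(3)) - 285 = (-159 + 10/3) - 285 = -467/3 - 285 = -1322/3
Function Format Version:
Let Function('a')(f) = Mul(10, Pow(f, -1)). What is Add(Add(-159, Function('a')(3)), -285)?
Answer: Rational(-1322, 3) ≈ -440.67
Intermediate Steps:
Add(Add(-159, Function('a')(3)), -285) = Add(Add(-159, Mul(10, Pow(3, -1))), -285) = Add(Add(-159, Mul(10, Rational(1, 3))), -285) = Add(Add(-159, Rational(10, 3)), -285) = Add(Rational(-467, 3), -285) = Rational(-1322, 3)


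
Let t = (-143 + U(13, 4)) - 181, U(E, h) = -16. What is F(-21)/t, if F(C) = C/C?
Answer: -1/340 ≈ -0.0029412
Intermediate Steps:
F(C) = 1
t = -340 (t = (-143 - 16) - 181 = -159 - 181 = -340)
F(-21)/t = 1/(-340) = 1*(-1/340) = -1/340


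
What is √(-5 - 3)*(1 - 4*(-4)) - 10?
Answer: -10 + 34*I*√2 ≈ -10.0 + 48.083*I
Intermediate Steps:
√(-5 - 3)*(1 - 4*(-4)) - 10 = √(-8)*(1 - 1*(-16)) - 10 = (2*I*√2)*(1 + 16) - 10 = (2*I*√2)*17 - 10 = 34*I*√2 - 10 = -10 + 34*I*√2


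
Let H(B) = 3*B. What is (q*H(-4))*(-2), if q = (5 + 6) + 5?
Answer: 384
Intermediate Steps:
q = 16 (q = 11 + 5 = 16)
(q*H(-4))*(-2) = (16*(3*(-4)))*(-2) = (16*(-12))*(-2) = -192*(-2) = 384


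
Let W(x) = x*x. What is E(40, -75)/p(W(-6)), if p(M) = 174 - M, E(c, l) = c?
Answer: 20/69 ≈ 0.28986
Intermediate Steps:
W(x) = x**2
E(40, -75)/p(W(-6)) = 40/(174 - 1*(-6)**2) = 40/(174 - 1*36) = 40/(174 - 36) = 40/138 = 40*(1/138) = 20/69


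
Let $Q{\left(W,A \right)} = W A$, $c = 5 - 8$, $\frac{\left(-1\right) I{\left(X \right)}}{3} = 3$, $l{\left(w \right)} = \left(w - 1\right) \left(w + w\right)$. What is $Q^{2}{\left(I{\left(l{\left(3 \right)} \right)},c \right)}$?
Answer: $729$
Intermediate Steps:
$l{\left(w \right)} = 2 w \left(-1 + w\right)$ ($l{\left(w \right)} = \left(-1 + w\right) 2 w = 2 w \left(-1 + w\right)$)
$I{\left(X \right)} = -9$ ($I{\left(X \right)} = \left(-3\right) 3 = -9$)
$c = -3$
$Q{\left(W,A \right)} = A W$
$Q^{2}{\left(I{\left(l{\left(3 \right)} \right)},c \right)} = \left(\left(-3\right) \left(-9\right)\right)^{2} = 27^{2} = 729$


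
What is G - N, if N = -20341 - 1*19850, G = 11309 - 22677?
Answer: 28823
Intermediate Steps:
G = -11368
N = -40191 (N = -20341 - 19850 = -40191)
G - N = -11368 - 1*(-40191) = -11368 + 40191 = 28823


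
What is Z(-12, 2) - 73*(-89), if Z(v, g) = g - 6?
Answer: 6493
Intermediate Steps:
Z(v, g) = -6 + g
Z(-12, 2) - 73*(-89) = (-6 + 2) - 73*(-89) = -4 + 6497 = 6493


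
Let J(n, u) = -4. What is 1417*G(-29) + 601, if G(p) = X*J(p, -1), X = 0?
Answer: 601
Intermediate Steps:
G(p) = 0 (G(p) = 0*(-4) = 0)
1417*G(-29) + 601 = 1417*0 + 601 = 0 + 601 = 601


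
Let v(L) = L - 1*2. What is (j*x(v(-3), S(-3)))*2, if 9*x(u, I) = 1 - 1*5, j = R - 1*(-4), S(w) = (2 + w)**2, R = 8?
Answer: -32/3 ≈ -10.667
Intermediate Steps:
j = 12 (j = 8 - 1*(-4) = 8 + 4 = 12)
v(L) = -2 + L (v(L) = L - 2 = -2 + L)
x(u, I) = -4/9 (x(u, I) = (1 - 1*5)/9 = (1 - 5)/9 = (1/9)*(-4) = -4/9)
(j*x(v(-3), S(-3)))*2 = (12*(-4/9))*2 = -16/3*2 = -32/3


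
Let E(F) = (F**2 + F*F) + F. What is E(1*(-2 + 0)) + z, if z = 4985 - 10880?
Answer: -5889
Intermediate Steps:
z = -5895
E(F) = F + 2*F**2 (E(F) = (F**2 + F**2) + F = 2*F**2 + F = F + 2*F**2)
E(1*(-2 + 0)) + z = (1*(-2 + 0))*(1 + 2*(1*(-2 + 0))) - 5895 = (1*(-2))*(1 + 2*(1*(-2))) - 5895 = -2*(1 + 2*(-2)) - 5895 = -2*(1 - 4) - 5895 = -2*(-3) - 5895 = 6 - 5895 = -5889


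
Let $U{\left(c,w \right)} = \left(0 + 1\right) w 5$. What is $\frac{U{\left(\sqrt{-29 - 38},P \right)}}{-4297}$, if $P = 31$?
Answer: $- \frac{155}{4297} \approx -0.036072$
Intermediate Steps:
$U{\left(c,w \right)} = 5 w$ ($U{\left(c,w \right)} = 1 w 5 = w 5 = 5 w$)
$\frac{U{\left(\sqrt{-29 - 38},P \right)}}{-4297} = \frac{5 \cdot 31}{-4297} = 155 \left(- \frac{1}{4297}\right) = - \frac{155}{4297}$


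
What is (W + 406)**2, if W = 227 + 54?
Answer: 471969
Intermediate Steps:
W = 281
(W + 406)**2 = (281 + 406)**2 = 687**2 = 471969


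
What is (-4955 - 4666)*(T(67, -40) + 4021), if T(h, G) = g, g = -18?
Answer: -38512863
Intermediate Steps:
T(h, G) = -18
(-4955 - 4666)*(T(67, -40) + 4021) = (-4955 - 4666)*(-18 + 4021) = -9621*4003 = -38512863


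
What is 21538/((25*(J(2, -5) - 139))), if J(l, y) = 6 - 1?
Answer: -10769/1675 ≈ -6.4293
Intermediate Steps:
J(l, y) = 5
21538/((25*(J(2, -5) - 139))) = 21538/((25*(5 - 139))) = 21538/((25*(-134))) = 21538/(-3350) = 21538*(-1/3350) = -10769/1675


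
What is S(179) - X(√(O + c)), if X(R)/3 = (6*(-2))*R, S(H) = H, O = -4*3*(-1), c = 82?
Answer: 179 + 36*√94 ≈ 528.03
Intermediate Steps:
O = 12 (O = -12*(-1) = 12)
X(R) = -36*R (X(R) = 3*((6*(-2))*R) = 3*(-12*R) = -36*R)
S(179) - X(√(O + c)) = 179 - (-36)*√(12 + 82) = 179 - (-36)*√94 = 179 + 36*√94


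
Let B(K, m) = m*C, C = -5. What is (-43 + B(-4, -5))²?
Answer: 324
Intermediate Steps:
B(K, m) = -5*m (B(K, m) = m*(-5) = -5*m)
(-43 + B(-4, -5))² = (-43 - 5*(-5))² = (-43 + 25)² = (-18)² = 324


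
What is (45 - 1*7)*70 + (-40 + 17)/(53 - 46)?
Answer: 18597/7 ≈ 2656.7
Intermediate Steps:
(45 - 1*7)*70 + (-40 + 17)/(53 - 46) = (45 - 7)*70 - 23/7 = 38*70 - 23*⅐ = 2660 - 23/7 = 18597/7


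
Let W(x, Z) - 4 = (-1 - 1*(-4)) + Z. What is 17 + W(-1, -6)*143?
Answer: 160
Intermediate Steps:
W(x, Z) = 7 + Z (W(x, Z) = 4 + ((-1 - 1*(-4)) + Z) = 4 + ((-1 + 4) + Z) = 4 + (3 + Z) = 7 + Z)
17 + W(-1, -6)*143 = 17 + (7 - 6)*143 = 17 + 1*143 = 17 + 143 = 160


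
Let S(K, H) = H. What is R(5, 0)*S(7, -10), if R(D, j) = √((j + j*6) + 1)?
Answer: -10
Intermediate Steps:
R(D, j) = √(1 + 7*j) (R(D, j) = √((j + 6*j) + 1) = √(7*j + 1) = √(1 + 7*j))
R(5, 0)*S(7, -10) = √(1 + 7*0)*(-10) = √(1 + 0)*(-10) = √1*(-10) = 1*(-10) = -10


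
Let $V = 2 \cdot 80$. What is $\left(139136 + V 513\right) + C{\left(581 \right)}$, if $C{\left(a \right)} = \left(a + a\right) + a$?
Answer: $222959$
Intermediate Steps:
$V = 160$
$C{\left(a \right)} = 3 a$ ($C{\left(a \right)} = 2 a + a = 3 a$)
$\left(139136 + V 513\right) + C{\left(581 \right)} = \left(139136 + 160 \cdot 513\right) + 3 \cdot 581 = \left(139136 + 82080\right) + 1743 = 221216 + 1743 = 222959$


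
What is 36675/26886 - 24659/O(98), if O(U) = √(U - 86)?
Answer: 12225/8962 - 24659*√3/6 ≈ -7117.1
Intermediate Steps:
O(U) = √(-86 + U)
36675/26886 - 24659/O(98) = 36675/26886 - 24659/√(-86 + 98) = 36675*(1/26886) - 24659*√3/6 = 12225/8962 - 24659*√3/6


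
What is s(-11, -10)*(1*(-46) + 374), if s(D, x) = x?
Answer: -3280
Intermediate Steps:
s(-11, -10)*(1*(-46) + 374) = -10*(1*(-46) + 374) = -10*(-46 + 374) = -10*328 = -3280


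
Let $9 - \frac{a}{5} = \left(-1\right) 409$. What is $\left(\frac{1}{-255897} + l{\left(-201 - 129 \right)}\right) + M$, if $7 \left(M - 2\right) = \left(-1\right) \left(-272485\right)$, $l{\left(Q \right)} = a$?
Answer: $\frac{73475449706}{1791279} \approx 41018.0$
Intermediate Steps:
$a = 2090$ ($a = 45 - 5 \left(\left(-1\right) 409\right) = 45 - -2045 = 45 + 2045 = 2090$)
$l{\left(Q \right)} = 2090$
$M = \frac{272499}{7}$ ($M = 2 + \frac{\left(-1\right) \left(-272485\right)}{7} = 2 + \frac{1}{7} \cdot 272485 = 2 + \frac{272485}{7} = \frac{272499}{7} \approx 38928.0$)
$\left(\frac{1}{-255897} + l{\left(-201 - 129 \right)}\right) + M = \left(\frac{1}{-255897} + 2090\right) + \frac{272499}{7} = \left(- \frac{1}{255897} + 2090\right) + \frac{272499}{7} = \frac{534824729}{255897} + \frac{272499}{7} = \frac{73475449706}{1791279}$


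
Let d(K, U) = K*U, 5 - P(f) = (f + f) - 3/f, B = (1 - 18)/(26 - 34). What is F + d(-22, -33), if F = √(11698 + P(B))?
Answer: 726 + √13525387/34 ≈ 834.17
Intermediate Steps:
B = 17/8 (B = -17/(-8) = -17*(-⅛) = 17/8 ≈ 2.1250)
P(f) = 5 - 2*f + 3/f (P(f) = 5 - ((f + f) - 3/f) = 5 - (2*f - 3/f) = 5 - (-3/f + 2*f) = 5 + (-2*f + 3/f) = 5 - 2*f + 3/f)
F = √13525387/34 (F = √(11698 + (5 - 2*17/8 + 3/(17/8))) = √(11698 + (5 - 17/4 + 3*(8/17))) = √(11698 + (5 - 17/4 + 24/17)) = √(11698 + 147/68) = √(795611/68) = √13525387/34 ≈ 108.17)
F + d(-22, -33) = √13525387/34 - 22*(-33) = √13525387/34 + 726 = 726 + √13525387/34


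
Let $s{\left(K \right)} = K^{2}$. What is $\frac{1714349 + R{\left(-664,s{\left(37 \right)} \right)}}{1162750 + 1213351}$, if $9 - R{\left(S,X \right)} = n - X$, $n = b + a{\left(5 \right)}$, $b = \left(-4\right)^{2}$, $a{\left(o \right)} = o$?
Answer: $\frac{1715706}{2376101} \approx 0.72207$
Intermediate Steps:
$b = 16$
$n = 21$ ($n = 16 + 5 = 21$)
$R{\left(S,X \right)} = -12 + X$ ($R{\left(S,X \right)} = 9 - \left(21 - X\right) = 9 + \left(-21 + X\right) = -12 + X$)
$\frac{1714349 + R{\left(-664,s{\left(37 \right)} \right)}}{1162750 + 1213351} = \frac{1714349 - \left(12 - 37^{2}\right)}{1162750 + 1213351} = \frac{1714349 + \left(-12 + 1369\right)}{2376101} = \left(1714349 + 1357\right) \frac{1}{2376101} = 1715706 \cdot \frac{1}{2376101} = \frac{1715706}{2376101}$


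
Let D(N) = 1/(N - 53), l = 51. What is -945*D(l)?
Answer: 945/2 ≈ 472.50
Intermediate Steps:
D(N) = 1/(-53 + N)
-945*D(l) = -945/(-53 + 51) = -945/(-2) = -945*(-½) = 945/2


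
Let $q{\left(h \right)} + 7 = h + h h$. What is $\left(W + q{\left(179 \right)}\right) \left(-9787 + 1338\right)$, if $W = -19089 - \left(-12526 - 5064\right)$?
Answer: $-259502586$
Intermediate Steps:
$W = -1499$ ($W = -19089 - -17590 = -19089 + 17590 = -1499$)
$q{\left(h \right)} = -7 + h + h^{2}$ ($q{\left(h \right)} = -7 + \left(h + h h\right) = -7 + \left(h + h^{2}\right) = -7 + h + h^{2}$)
$\left(W + q{\left(179 \right)}\right) \left(-9787 + 1338\right) = \left(-1499 + \left(-7 + 179 + 179^{2}\right)\right) \left(-9787 + 1338\right) = \left(-1499 + \left(-7 + 179 + 32041\right)\right) \left(-8449\right) = \left(-1499 + 32213\right) \left(-8449\right) = 30714 \left(-8449\right) = -259502586$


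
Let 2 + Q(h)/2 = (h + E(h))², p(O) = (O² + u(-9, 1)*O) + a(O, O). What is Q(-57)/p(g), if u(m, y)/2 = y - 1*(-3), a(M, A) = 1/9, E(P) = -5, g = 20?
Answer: 69156/5041 ≈ 13.719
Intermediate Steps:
a(M, A) = ⅑
u(m, y) = 6 + 2*y (u(m, y) = 2*(y - 1*(-3)) = 2*(y + 3) = 2*(3 + y) = 6 + 2*y)
p(O) = ⅑ + O² + 8*O (p(O) = (O² + (6 + 2*1)*O) + ⅑ = (O² + (6 + 2)*O) + ⅑ = (O² + 8*O) + ⅑ = ⅑ + O² + 8*O)
Q(h) = -4 + 2*(-5 + h)² (Q(h) = -4 + 2*(h - 5)² = -4 + 2*(-5 + h)²)
Q(-57)/p(g) = (-4 + 2*(-5 - 57)²)/(⅑ + 20² + 8*20) = (-4 + 2*(-62)²)/(⅑ + 400 + 160) = (-4 + 2*3844)/(5041/9) = (-4 + 7688)*(9/5041) = 7684*(9/5041) = 69156/5041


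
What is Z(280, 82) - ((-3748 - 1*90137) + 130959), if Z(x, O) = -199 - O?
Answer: -37355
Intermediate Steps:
Z(280, 82) - ((-3748 - 1*90137) + 130959) = (-199 - 1*82) - ((-3748 - 1*90137) + 130959) = (-199 - 82) - ((-3748 - 90137) + 130959) = -281 - (-93885 + 130959) = -281 - 1*37074 = -281 - 37074 = -37355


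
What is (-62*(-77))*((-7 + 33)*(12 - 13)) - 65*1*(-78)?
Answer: -119054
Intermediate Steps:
(-62*(-77))*((-7 + 33)*(12 - 13)) - 65*1*(-78) = 4774*(26*(-1)) - 65*(-78) = 4774*(-26) + 5070 = -124124 + 5070 = -119054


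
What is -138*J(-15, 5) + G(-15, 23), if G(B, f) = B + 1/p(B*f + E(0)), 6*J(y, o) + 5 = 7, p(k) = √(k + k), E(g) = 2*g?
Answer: -61 - I*√690/690 ≈ -61.0 - 0.038069*I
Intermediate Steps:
p(k) = √2*√k (p(k) = √(2*k) = √2*√k)
J(y, o) = ⅓ (J(y, o) = -⅚ + (⅙)*7 = -⅚ + 7/6 = ⅓)
G(B, f) = B + √2/(2*√(B*f)) (G(B, f) = B + 1/(√2*√(B*f + 2*0)) = B + 1/(√2*√(B*f + 0)) = B + 1/(√2*√(B*f)) = B + √2/(2*√(B*f)))
-138*J(-15, 5) + G(-15, 23) = -138*⅓ + (-15 + √2/(2*√(-15*23))) = -46 + (-15 + √2/(2*√(-345))) = -46 + (-15 + √2*(-I*√345/345)/2) = -46 + (-15 - I*√690/690) = -61 - I*√690/690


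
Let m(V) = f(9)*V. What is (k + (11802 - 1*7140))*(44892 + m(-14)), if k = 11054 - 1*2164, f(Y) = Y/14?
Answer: 608254416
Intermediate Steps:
f(Y) = Y/14 (f(Y) = Y*(1/14) = Y/14)
m(V) = 9*V/14 (m(V) = ((1/14)*9)*V = 9*V/14)
k = 8890 (k = 11054 - 2164 = 8890)
(k + (11802 - 1*7140))*(44892 + m(-14)) = (8890 + (11802 - 1*7140))*(44892 + (9/14)*(-14)) = (8890 + (11802 - 7140))*(44892 - 9) = (8890 + 4662)*44883 = 13552*44883 = 608254416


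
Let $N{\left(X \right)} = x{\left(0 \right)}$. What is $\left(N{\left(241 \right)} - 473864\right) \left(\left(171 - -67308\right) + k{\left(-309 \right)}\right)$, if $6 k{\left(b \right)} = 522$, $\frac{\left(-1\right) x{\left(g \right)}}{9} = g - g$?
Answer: $-32017095024$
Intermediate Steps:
$x{\left(g \right)} = 0$ ($x{\left(g \right)} = - 9 \left(g - g\right) = \left(-9\right) 0 = 0$)
$N{\left(X \right)} = 0$
$k{\left(b \right)} = 87$ ($k{\left(b \right)} = \frac{1}{6} \cdot 522 = 87$)
$\left(N{\left(241 \right)} - 473864\right) \left(\left(171 - -67308\right) + k{\left(-309 \right)}\right) = \left(0 - 473864\right) \left(\left(171 - -67308\right) + 87\right) = - 473864 \left(\left(171 + 67308\right) + 87\right) = - 473864 \left(67479 + 87\right) = \left(-473864\right) 67566 = -32017095024$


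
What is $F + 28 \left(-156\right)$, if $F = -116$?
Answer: $-4484$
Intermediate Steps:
$F + 28 \left(-156\right) = -116 + 28 \left(-156\right) = -116 - 4368 = -4484$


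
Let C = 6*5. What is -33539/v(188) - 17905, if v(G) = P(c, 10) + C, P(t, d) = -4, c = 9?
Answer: -499069/26 ≈ -19195.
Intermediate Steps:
C = 30
v(G) = 26 (v(G) = -4 + 30 = 26)
-33539/v(188) - 17905 = -33539/26 - 17905 = -499069/26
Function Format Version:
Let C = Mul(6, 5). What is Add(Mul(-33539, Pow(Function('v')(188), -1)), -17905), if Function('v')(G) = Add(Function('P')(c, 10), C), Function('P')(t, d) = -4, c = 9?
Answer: Rational(-499069, 26) ≈ -19195.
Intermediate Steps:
C = 30
Function('v')(G) = 26 (Function('v')(G) = Add(-4, 30) = 26)
Add(Mul(-33539, Pow(Function('v')(188), -1)), -17905) = Add(Mul(-33539, Pow(26, -1)), -17905) = Add(Mul(-33539, Rational(1, 26)), -17905) = Add(Rational(-33539, 26), -17905) = Rational(-499069, 26)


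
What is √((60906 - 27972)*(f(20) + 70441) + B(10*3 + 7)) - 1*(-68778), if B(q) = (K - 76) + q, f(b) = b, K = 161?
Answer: 68778 + 2*√580140674 ≈ 1.1695e+5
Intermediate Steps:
B(q) = 85 + q (B(q) = (161 - 76) + q = 85 + q)
√((60906 - 27972)*(f(20) + 70441) + B(10*3 + 7)) - 1*(-68778) = √((60906 - 27972)*(20 + 70441) + (85 + (10*3 + 7))) - 1*(-68778) = √(32934*70461 + (85 + (30 + 7))) + 68778 = √(2320562574 + (85 + 37)) + 68778 = √(2320562574 + 122) + 68778 = √2320562696 + 68778 = 2*√580140674 + 68778 = 68778 + 2*√580140674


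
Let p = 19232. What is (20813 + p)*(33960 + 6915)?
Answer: 1636839375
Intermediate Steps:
(20813 + p)*(33960 + 6915) = (20813 + 19232)*(33960 + 6915) = 40045*40875 = 1636839375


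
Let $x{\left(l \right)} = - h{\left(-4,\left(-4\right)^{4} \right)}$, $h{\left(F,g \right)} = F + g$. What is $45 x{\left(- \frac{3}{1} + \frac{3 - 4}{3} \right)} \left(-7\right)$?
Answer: $79380$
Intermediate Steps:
$x{\left(l \right)} = -252$ ($x{\left(l \right)} = - (-4 + \left(-4\right)^{4}) = - (-4 + 256) = \left(-1\right) 252 = -252$)
$45 x{\left(- \frac{3}{1} + \frac{3 - 4}{3} \right)} \left(-7\right) = 45 \left(-252\right) \left(-7\right) = \left(-11340\right) \left(-7\right) = 79380$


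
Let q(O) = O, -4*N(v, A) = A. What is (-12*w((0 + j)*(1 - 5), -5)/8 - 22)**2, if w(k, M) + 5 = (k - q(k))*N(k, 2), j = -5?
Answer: 841/4 ≈ 210.25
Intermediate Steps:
N(v, A) = -A/4
w(k, M) = -5 (w(k, M) = -5 + (k - k)*(-1/4*2) = -5 + 0*(-1/2) = -5 + 0 = -5)
(-12*w((0 + j)*(1 - 5), -5)/8 - 22)**2 = (-(-60)/8 - 22)**2 = (-12*(-5/8) - 22)**2 = (15/2 - 22)**2 = (-29/2)**2 = 841/4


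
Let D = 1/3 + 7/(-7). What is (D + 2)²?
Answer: 16/9 ≈ 1.7778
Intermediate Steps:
D = -⅔ (D = 1*(⅓) + 7*(-⅐) = ⅓ - 1 = -⅔ ≈ -0.66667)
(D + 2)² = (-⅔ + 2)² = (4/3)² = 16/9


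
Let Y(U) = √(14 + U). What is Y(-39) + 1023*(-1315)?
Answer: -1345245 + 5*I ≈ -1.3452e+6 + 5.0*I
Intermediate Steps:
Y(-39) + 1023*(-1315) = √(14 - 39) + 1023*(-1315) = √(-25) - 1345245 = 5*I - 1345245 = -1345245 + 5*I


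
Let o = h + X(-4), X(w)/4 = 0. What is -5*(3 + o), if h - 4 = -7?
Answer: 0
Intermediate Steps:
X(w) = 0 (X(w) = 4*0 = 0)
h = -3 (h = 4 - 7 = -3)
o = -3 (o = -3 + 0 = -3)
-5*(3 + o) = -5*(3 - 3) = -5*0 = 0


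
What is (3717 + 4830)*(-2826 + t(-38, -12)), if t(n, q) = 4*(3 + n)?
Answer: -25350402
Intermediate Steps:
t(n, q) = 12 + 4*n
(3717 + 4830)*(-2826 + t(-38, -12)) = (3717 + 4830)*(-2826 + (12 + 4*(-38))) = 8547*(-2826 + (12 - 152)) = 8547*(-2826 - 140) = 8547*(-2966) = -25350402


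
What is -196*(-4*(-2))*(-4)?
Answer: 6272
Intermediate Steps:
-196*(-4*(-2))*(-4) = -1568*(-4) = -196*(-32) = 6272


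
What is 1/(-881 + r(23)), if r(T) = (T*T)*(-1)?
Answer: -1/1410 ≈ -0.00070922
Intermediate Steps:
r(T) = -T² (r(T) = T²*(-1) = -T²)
1/(-881 + r(23)) = 1/(-881 - 1*23²) = 1/(-881 - 1*529) = 1/(-881 - 529) = 1/(-1410) = -1/1410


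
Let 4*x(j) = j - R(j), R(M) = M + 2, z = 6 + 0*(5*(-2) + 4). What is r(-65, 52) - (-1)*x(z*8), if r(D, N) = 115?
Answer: 229/2 ≈ 114.50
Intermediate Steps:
z = 6 (z = 6 + 0*(-10 + 4) = 6 + 0*(-6) = 6 + 0 = 6)
R(M) = 2 + M
x(j) = -½ (x(j) = (j - (2 + j))/4 = (j + (-2 - j))/4 = (¼)*(-2) = -½)
r(-65, 52) - (-1)*x(z*8) = 115 - (-1)*(-1)/2 = 115 - 1*½ = 115 - ½ = 229/2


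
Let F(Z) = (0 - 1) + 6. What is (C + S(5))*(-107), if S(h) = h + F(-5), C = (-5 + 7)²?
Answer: -1498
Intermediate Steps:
F(Z) = 5 (F(Z) = -1 + 6 = 5)
C = 4 (C = 2² = 4)
S(h) = 5 + h (S(h) = h + 5 = 5 + h)
(C + S(5))*(-107) = (4 + (5 + 5))*(-107) = (4 + 10)*(-107) = 14*(-107) = -1498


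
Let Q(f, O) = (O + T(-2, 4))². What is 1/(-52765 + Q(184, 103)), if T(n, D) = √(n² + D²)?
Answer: -5267/221824222 - 103*√5/443648444 ≈ -2.4263e-5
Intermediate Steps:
T(n, D) = √(D² + n²)
Q(f, O) = (O + 2*√5)² (Q(f, O) = (O + √(4² + (-2)²))² = (O + √(16 + 4))² = (O + √20)² = (O + 2*√5)²)
1/(-52765 + Q(184, 103)) = 1/(-52765 + (103 + 2*√5)²)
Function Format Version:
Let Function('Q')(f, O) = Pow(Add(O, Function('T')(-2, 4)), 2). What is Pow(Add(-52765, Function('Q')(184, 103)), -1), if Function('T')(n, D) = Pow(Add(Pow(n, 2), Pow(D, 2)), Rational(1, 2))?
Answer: Add(Rational(-5267, 221824222), Mul(Rational(-103, 443648444), Pow(5, Rational(1, 2)))) ≈ -2.4263e-5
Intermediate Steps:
Function('T')(n, D) = Pow(Add(Pow(D, 2), Pow(n, 2)), Rational(1, 2))
Function('Q')(f, O) = Pow(Add(O, Mul(2, Pow(5, Rational(1, 2)))), 2) (Function('Q')(f, O) = Pow(Add(O, Pow(Add(Pow(4, 2), Pow(-2, 2)), Rational(1, 2))), 2) = Pow(Add(O, Pow(Add(16, 4), Rational(1, 2))), 2) = Pow(Add(O, Pow(20, Rational(1, 2))), 2) = Pow(Add(O, Mul(2, Pow(5, Rational(1, 2)))), 2))
Pow(Add(-52765, Function('Q')(184, 103)), -1) = Pow(Add(-52765, Pow(Add(103, Mul(2, Pow(5, Rational(1, 2)))), 2)), -1)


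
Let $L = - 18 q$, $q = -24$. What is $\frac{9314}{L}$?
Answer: $\frac{4657}{216} \approx 21.56$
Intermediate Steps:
$L = 432$ ($L = \left(-18\right) \left(-24\right) = 432$)
$\frac{9314}{L} = \frac{9314}{432} = 9314 \cdot \frac{1}{432} = \frac{4657}{216}$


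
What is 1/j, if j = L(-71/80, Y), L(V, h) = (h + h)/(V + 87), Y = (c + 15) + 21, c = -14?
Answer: 6889/3520 ≈ 1.9571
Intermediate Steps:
Y = 22 (Y = (-14 + 15) + 21 = 1 + 21 = 22)
L(V, h) = 2*h/(87 + V) (L(V, h) = (2*h)/(87 + V) = 2*h/(87 + V))
j = 3520/6889 (j = 2*22/(87 - 71/80) = 2*22/(6889/80) = 2*22*(80/6889) = 3520/6889 ≈ 0.51096)
1/j = 1/(3520/6889) = 6889/3520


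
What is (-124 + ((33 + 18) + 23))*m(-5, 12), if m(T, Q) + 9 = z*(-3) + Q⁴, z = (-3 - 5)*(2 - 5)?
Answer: -1032750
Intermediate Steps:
z = 24 (z = -8*(-3) = 24)
m(T, Q) = -81 + Q⁴ (m(T, Q) = -9 + (24*(-3) + Q⁴) = -9 + (-72 + Q⁴) = -81 + Q⁴)
(-124 + ((33 + 18) + 23))*m(-5, 12) = (-124 + ((33 + 18) + 23))*(-81 + 12⁴) = (-124 + (51 + 23))*(-81 + 20736) = (-124 + 74)*20655 = -50*20655 = -1032750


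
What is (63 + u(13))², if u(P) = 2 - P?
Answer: 2704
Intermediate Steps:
(63 + u(13))² = (63 + (2 - 1*13))² = (63 + (2 - 13))² = (63 - 11)² = 52² = 2704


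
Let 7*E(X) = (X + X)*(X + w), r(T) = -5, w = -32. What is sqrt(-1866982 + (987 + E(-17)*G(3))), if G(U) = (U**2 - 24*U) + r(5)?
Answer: 3*I*sqrt(209131) ≈ 1371.9*I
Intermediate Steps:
G(U) = -5 + U**2 - 24*U (G(U) = (U**2 - 24*U) - 5 = -5 + U**2 - 24*U)
E(X) = 2*X*(-32 + X)/7 (E(X) = ((X + X)*(X - 32))/7 = ((2*X)*(-32 + X))/7 = (2*X*(-32 + X))/7 = 2*X*(-32 + X)/7)
sqrt(-1866982 + (987 + E(-17)*G(3))) = sqrt(-1866982 + (987 + ((2/7)*(-17)*(-32 - 17))*(-5 + 3**2 - 24*3))) = sqrt(-1866982 + (987 + ((2/7)*(-17)*(-49))*(-5 + 9 - 72))) = sqrt(-1866982 + (987 + 238*(-68))) = sqrt(-1866982 + (987 - 16184)) = sqrt(-1866982 - 15197) = sqrt(-1882179) = 3*I*sqrt(209131)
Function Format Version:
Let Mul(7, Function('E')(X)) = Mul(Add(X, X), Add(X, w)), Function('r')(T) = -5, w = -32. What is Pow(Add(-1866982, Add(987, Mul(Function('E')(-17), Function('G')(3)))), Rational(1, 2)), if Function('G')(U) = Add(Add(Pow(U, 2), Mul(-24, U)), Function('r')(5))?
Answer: Mul(3, I, Pow(209131, Rational(1, 2))) ≈ Mul(1371.9, I)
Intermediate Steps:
Function('G')(U) = Add(-5, Pow(U, 2), Mul(-24, U)) (Function('G')(U) = Add(Add(Pow(U, 2), Mul(-24, U)), -5) = Add(-5, Pow(U, 2), Mul(-24, U)))
Function('E')(X) = Mul(Rational(2, 7), X, Add(-32, X)) (Function('E')(X) = Mul(Rational(1, 7), Mul(Add(X, X), Add(X, -32))) = Mul(Rational(1, 7), Mul(Mul(2, X), Add(-32, X))) = Mul(Rational(1, 7), Mul(2, X, Add(-32, X))) = Mul(Rational(2, 7), X, Add(-32, X)))
Pow(Add(-1866982, Add(987, Mul(Function('E')(-17), Function('G')(3)))), Rational(1, 2)) = Pow(Add(-1866982, Add(987, Mul(Mul(Rational(2, 7), -17, Add(-32, -17)), Add(-5, Pow(3, 2), Mul(-24, 3))))), Rational(1, 2)) = Pow(Add(-1866982, Add(987, Mul(Mul(Rational(2, 7), -17, -49), Add(-5, 9, -72)))), Rational(1, 2)) = Pow(Add(-1866982, Add(987, Mul(238, -68))), Rational(1, 2)) = Pow(Add(-1866982, Add(987, -16184)), Rational(1, 2)) = Pow(Add(-1866982, -15197), Rational(1, 2)) = Pow(-1882179, Rational(1, 2)) = Mul(3, I, Pow(209131, Rational(1, 2)))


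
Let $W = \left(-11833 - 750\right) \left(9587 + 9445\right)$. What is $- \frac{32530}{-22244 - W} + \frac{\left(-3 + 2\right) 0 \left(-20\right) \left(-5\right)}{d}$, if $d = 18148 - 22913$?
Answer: $- \frac{16265}{119728706} \approx -0.00013585$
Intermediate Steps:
$d = -4765$
$W = -239479656$ ($W = \left(-12583\right) 19032 = -239479656$)
$- \frac{32530}{-22244 - W} + \frac{\left(-3 + 2\right) 0 \left(-20\right) \left(-5\right)}{d} = - \frac{32530}{-22244 - -239479656} + \frac{\left(-3 + 2\right) 0 \left(-20\right) \left(-5\right)}{-4765} = - \frac{32530}{-22244 + 239479656} + \left(-1\right) 0 \left(-20\right) \left(-5\right) \left(- \frac{1}{4765}\right) = - \frac{32530}{239457412} + 0 \left(-20\right) \left(-5\right) \left(- \frac{1}{4765}\right) = \left(-32530\right) \frac{1}{239457412} + 0 \left(-5\right) \left(- \frac{1}{4765}\right) = - \frac{16265}{119728706} + 0 \left(- \frac{1}{4765}\right) = - \frac{16265}{119728706} + 0 = - \frac{16265}{119728706}$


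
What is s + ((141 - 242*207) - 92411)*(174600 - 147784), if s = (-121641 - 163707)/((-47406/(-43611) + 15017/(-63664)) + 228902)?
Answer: -808749626938099636986304/211845827398735 ≈ -3.8176e+9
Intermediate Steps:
s = -264084885161664/211845827398735 (s = -285348/((-47406*(-1/43611) + 15017*(-1/63664)) + 228902) = -285348/((15802/14537 - 15017/63664) + 228902) = -285348/(787716399/925483568 + 228902) = -285348/211845827398735/925483568 = -285348*925483568/211845827398735 = -264084885161664/211845827398735 ≈ -1.2466)
s + ((141 - 242*207) - 92411)*(174600 - 147784) = -264084885161664/211845827398735 + ((141 - 242*207) - 92411)*(174600 - 147784) = -264084885161664/211845827398735 + ((141 - 50094) - 92411)*26816 = -264084885161664/211845827398735 + (-49953 - 92411)*26816 = -264084885161664/211845827398735 - 142364*26816 = -264084885161664/211845827398735 - 3817633024 = -808749626938099636986304/211845827398735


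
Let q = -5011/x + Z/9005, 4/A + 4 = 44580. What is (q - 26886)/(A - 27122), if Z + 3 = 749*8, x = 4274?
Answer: 1921951737261836/1938785657121465 ≈ 0.99132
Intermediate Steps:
A = 1/11144 (A = 4/(-4 + 44580) = 4/44576 = 4*(1/44576) = 1/11144 ≈ 8.9734e-5)
Z = 5989 (Z = -3 + 749*8 = -3 + 5992 = 5989)
q = -19527069/38487370 (q = -5011/4274 + 5989/9005 = -19527069/38487370 ≈ -0.50736)
(q - 26886)/(A - 27122) = (-19527069/38487370 - 26886)/(1/11144 - 27122) = -1034790956889/(38487370*(-302247567/11144)) = -1034790956889/38487370*(-11144/302247567) = 1921951737261836/1938785657121465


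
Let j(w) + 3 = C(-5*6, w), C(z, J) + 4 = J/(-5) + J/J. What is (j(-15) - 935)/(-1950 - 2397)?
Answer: 134/621 ≈ 0.21578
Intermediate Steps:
C(z, J) = -3 - J/5 (C(z, J) = -4 + (J/(-5) + J/J) = -4 + (J*(-⅕) + 1) = -4 + (-J/5 + 1) = -4 + (1 - J/5) = -3 - J/5)
j(w) = -6 - w/5 (j(w) = -3 + (-3 - w/5) = -6 - w/5)
(j(-15) - 935)/(-1950 - 2397) = ((-6 - ⅕*(-15)) - 935)/(-1950 - 2397) = ((-6 + 3) - 935)/(-4347) = (-3 - 935)*(-1/4347) = -938*(-1/4347) = 134/621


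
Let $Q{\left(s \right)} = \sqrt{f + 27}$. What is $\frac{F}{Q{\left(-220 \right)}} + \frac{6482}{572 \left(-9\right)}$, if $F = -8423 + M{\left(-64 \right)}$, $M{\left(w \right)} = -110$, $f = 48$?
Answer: $- \frac{3241}{2574} - \frac{8533 \sqrt{3}}{15} \approx -986.57$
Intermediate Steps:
$F = -8533$ ($F = -8423 - 110 = -8533$)
$Q{\left(s \right)} = 5 \sqrt{3}$ ($Q{\left(s \right)} = \sqrt{48 + 27} = \sqrt{75} = 5 \sqrt{3}$)
$\frac{F}{Q{\left(-220 \right)}} + \frac{6482}{572 \left(-9\right)} = - \frac{8533}{5 \sqrt{3}} + \frac{6482}{572 \left(-9\right)} = - 8533 \frac{\sqrt{3}}{15} + \frac{6482}{-5148} = - \frac{8533 \sqrt{3}}{15} + 6482 \left(- \frac{1}{5148}\right) = - \frac{8533 \sqrt{3}}{15} - \frac{3241}{2574} = - \frac{3241}{2574} - \frac{8533 \sqrt{3}}{15}$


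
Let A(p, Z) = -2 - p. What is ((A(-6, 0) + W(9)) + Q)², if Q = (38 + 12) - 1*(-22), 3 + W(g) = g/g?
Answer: 5476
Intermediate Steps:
W(g) = -2 (W(g) = -3 + g/g = -3 + 1 = -2)
Q = 72 (Q = 50 + 22 = 72)
((A(-6, 0) + W(9)) + Q)² = (((-2 - 1*(-6)) - 2) + 72)² = (((-2 + 6) - 2) + 72)² = ((4 - 2) + 72)² = (2 + 72)² = 74² = 5476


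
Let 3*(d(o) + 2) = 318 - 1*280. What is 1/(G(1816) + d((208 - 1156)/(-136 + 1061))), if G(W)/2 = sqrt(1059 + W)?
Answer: -24/25619 + 45*sqrt(115)/51238 ≈ 0.0084814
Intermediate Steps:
G(W) = 2*sqrt(1059 + W)
d(o) = 32/3 (d(o) = -2 + (318 - 1*280)/3 = -2 + (318 - 280)/3 = -2 + (1/3)*38 = -2 + 38/3 = 32/3)
1/(G(1816) + d((208 - 1156)/(-136 + 1061))) = 1/(2*sqrt(1059 + 1816) + 32/3) = 1/(2*sqrt(2875) + 32/3) = 1/(2*(5*sqrt(115)) + 32/3) = 1/(10*sqrt(115) + 32/3) = 1/(32/3 + 10*sqrt(115))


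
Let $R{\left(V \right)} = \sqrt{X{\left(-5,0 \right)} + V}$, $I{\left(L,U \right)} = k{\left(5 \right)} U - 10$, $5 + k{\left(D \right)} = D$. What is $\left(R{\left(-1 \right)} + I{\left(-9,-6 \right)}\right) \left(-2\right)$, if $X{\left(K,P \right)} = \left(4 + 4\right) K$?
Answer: $20 - 2 i \sqrt{41} \approx 20.0 - 12.806 i$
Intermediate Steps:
$X{\left(K,P \right)} = 8 K$
$k{\left(D \right)} = -5 + D$
$I{\left(L,U \right)} = -10$ ($I{\left(L,U \right)} = \left(-5 + 5\right) U - 10 = 0 U - 10 = 0 - 10 = -10$)
$R{\left(V \right)} = \sqrt{-40 + V}$ ($R{\left(V \right)} = \sqrt{8 \left(-5\right) + V} = \sqrt{-40 + V}$)
$\left(R{\left(-1 \right)} + I{\left(-9,-6 \right)}\right) \left(-2\right) = \left(\sqrt{-40 - 1} - 10\right) \left(-2\right) = \left(\sqrt{-41} - 10\right) \left(-2\right) = \left(i \sqrt{41} - 10\right) \left(-2\right) = \left(-10 + i \sqrt{41}\right) \left(-2\right) = 20 - 2 i \sqrt{41}$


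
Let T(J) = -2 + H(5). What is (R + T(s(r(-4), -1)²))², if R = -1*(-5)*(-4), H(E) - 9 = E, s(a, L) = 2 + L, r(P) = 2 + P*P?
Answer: 64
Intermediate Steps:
r(P) = 2 + P²
H(E) = 9 + E
T(J) = 12 (T(J) = -2 + (9 + 5) = -2 + 14 = 12)
R = -20 (R = 5*(-4) = -20)
(R + T(s(r(-4), -1)²))² = (-20 + 12)² = (-8)² = 64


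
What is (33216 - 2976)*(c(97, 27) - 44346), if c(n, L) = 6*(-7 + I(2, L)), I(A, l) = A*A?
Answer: -1341567360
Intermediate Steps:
I(A, l) = A²
c(n, L) = -18 (c(n, L) = 6*(-7 + 2²) = 6*(-7 + 4) = 6*(-3) = -18)
(33216 - 2976)*(c(97, 27) - 44346) = (33216 - 2976)*(-18 - 44346) = 30240*(-44364) = -1341567360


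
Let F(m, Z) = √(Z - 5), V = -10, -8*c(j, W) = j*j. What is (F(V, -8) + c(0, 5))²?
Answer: -13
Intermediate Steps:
c(j, W) = -j²/8 (c(j, W) = -j*j/8 = -j²/8)
F(m, Z) = √(-5 + Z)
(F(V, -8) + c(0, 5))² = (√(-5 - 8) - ⅛*0²)² = (√(-13) - ⅛*0)² = (I*√13 + 0)² = (I*√13)² = -13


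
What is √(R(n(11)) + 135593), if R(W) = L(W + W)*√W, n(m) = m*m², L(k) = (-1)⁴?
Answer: √(135593 + 11*√11) ≈ 368.28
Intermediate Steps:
L(k) = 1
n(m) = m³
R(W) = √W (R(W) = 1*√W = √W)
√(R(n(11)) + 135593) = √(√(11³) + 135593) = √(√1331 + 135593) = √(11*√11 + 135593) = √(135593 + 11*√11)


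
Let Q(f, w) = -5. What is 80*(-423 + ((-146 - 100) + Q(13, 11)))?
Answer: -53920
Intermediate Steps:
80*(-423 + ((-146 - 100) + Q(13, 11))) = 80*(-423 + ((-146 - 100) - 5)) = 80*(-423 + (-246 - 5)) = 80*(-423 - 251) = 80*(-674) = -53920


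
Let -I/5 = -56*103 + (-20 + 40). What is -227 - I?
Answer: -28967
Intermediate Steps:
I = 28740 (I = -5*(-56*103 + (-20 + 40)) = -5*(-5768 + 20) = -5*(-5748) = 28740)
-227 - I = -227 - 1*28740 = -227 - 28740 = -28967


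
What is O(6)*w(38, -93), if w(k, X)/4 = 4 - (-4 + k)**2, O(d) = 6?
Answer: -27648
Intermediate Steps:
w(k, X) = 16 - 4*(-4 + k)**2 (w(k, X) = 4*(4 - (-4 + k)**2) = 16 - 4*(-4 + k)**2)
O(6)*w(38, -93) = 6*(16 - 4*(-4 + 38)**2) = 6*(16 - 4*34**2) = 6*(16 - 4*1156) = 6*(16 - 4624) = 6*(-4608) = -27648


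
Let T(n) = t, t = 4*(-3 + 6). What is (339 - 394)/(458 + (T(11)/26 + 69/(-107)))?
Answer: -6955/57893 ≈ -0.12014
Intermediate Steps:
t = 12 (t = 4*3 = 12)
T(n) = 12
(339 - 394)/(458 + (T(11)/26 + 69/(-107))) = (339 - 394)/(458 + (12/26 + 69/(-107))) = -55/(458 + (12*(1/26) + 69*(-1/107))) = -55/(458 + (6/13 - 69/107)) = -55/(458 - 255/1391) = -55/636823/1391 = -55*1391/636823 = -6955/57893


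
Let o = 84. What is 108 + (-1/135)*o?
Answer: 4832/45 ≈ 107.38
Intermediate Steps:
108 + (-1/135)*o = 108 - 1/135*84 = 108 - 28/45 = 4832/45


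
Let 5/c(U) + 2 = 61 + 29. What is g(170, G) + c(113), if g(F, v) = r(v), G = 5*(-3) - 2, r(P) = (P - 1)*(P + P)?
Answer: 53861/88 ≈ 612.06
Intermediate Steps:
r(P) = 2*P*(-1 + P) (r(P) = (-1 + P)*(2*P) = 2*P*(-1 + P))
c(U) = 5/88 (c(U) = 5/(-2 + (61 + 29)) = 5/(-2 + 90) = 5/88)
G = -17 (G = -15 - 2 = -17)
g(F, v) = 2*v*(-1 + v)
g(170, G) + c(113) = 2*(-17)*(-1 - 17) + 5/88 = 2*(-17)*(-18) + 5/88 = 612 + 5/88 = 53861/88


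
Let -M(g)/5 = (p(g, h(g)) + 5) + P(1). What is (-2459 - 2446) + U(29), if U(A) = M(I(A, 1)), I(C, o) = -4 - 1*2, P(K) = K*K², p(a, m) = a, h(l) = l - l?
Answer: -4905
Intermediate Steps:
h(l) = 0
P(K) = K³
I(C, o) = -6 (I(C, o) = -4 - 2 = -6)
M(g) = -30 - 5*g (M(g) = -5*((g + 5) + 1³) = -5*((5 + g) + 1) = -5*(6 + g) = -30 - 5*g)
U(A) = 0 (U(A) = -30 - 5*(-6) = -30 + 30 = 0)
(-2459 - 2446) + U(29) = (-2459 - 2446) + 0 = -4905 + 0 = -4905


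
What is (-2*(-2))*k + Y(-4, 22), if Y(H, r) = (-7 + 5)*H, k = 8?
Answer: 40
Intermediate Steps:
Y(H, r) = -2*H
(-2*(-2))*k + Y(-4, 22) = -2*(-2)*8 - 2*(-4) = 4*8 + 8 = 32 + 8 = 40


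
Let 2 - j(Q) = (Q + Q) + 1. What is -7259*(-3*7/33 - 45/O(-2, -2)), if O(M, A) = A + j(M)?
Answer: 1248548/11 ≈ 1.1350e+5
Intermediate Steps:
j(Q) = 1 - 2*Q (j(Q) = 2 - ((Q + Q) + 1) = 2 - (2*Q + 1) = 2 - (1 + 2*Q) = 2 + (-1 - 2*Q) = 1 - 2*Q)
O(M, A) = 1 + A - 2*M (O(M, A) = A + (1 - 2*M) = 1 + A - 2*M)
-7259*(-3*7/33 - 45/O(-2, -2)) = -7259*(-3*7/33 - 45/(1 - 2 - 2*(-2))) = -7259*(-21*1/33 - 45/(1 - 2 + 4)) = -7259*(-7/11 - 45/3) = -7259*(-7/11 - 45*⅓) = -7259*(-7/11 - 15) = -7259*(-172/11) = 1248548/11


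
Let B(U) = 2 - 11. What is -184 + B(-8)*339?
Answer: -3235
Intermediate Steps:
B(U) = -9
-184 + B(-8)*339 = -184 - 9*339 = -184 - 3051 = -3235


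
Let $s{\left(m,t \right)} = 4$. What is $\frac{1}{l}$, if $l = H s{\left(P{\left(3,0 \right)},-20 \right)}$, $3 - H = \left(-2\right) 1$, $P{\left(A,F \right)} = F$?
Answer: $\frac{1}{20} \approx 0.05$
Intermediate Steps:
$H = 5$ ($H = 3 - \left(-2\right) 1 = 3 - -2 = 3 + 2 = 5$)
$l = 20$ ($l = 5 \cdot 4 = 20$)
$\frac{1}{l} = \frac{1}{20}$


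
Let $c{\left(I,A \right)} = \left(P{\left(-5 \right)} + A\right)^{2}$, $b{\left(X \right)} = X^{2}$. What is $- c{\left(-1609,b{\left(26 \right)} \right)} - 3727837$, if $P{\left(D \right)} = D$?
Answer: $-4178078$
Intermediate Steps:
$c{\left(I,A \right)} = \left(-5 + A\right)^{2}$
$- c{\left(-1609,b{\left(26 \right)} \right)} - 3727837 = - \left(-5 + 26^{2}\right)^{2} - 3727837 = - \left(-5 + 676\right)^{2} - 3727837 = - 671^{2} - 3727837 = \left(-1\right) 450241 - 3727837 = -450241 - 3727837 = -4178078$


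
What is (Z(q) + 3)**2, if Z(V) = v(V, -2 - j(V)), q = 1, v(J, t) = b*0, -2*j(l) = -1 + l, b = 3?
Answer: 9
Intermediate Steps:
j(l) = 1/2 - l/2 (j(l) = -(-1 + l)/2 = 1/2 - l/2)
v(J, t) = 0 (v(J, t) = 3*0 = 0)
Z(V) = 0
(Z(q) + 3)**2 = (0 + 3)**2 = 3**2 = 9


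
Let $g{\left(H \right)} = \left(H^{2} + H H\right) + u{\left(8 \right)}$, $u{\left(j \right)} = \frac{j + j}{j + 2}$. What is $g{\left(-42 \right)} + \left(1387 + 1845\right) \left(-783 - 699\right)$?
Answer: $- \frac{23931472}{5} \approx -4.7863 \cdot 10^{6}$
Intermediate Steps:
$u{\left(j \right)} = \frac{2 j}{2 + j}$
$g{\left(H \right)} = \frac{8}{5} + 2 H^{2}$ ($g{\left(H \right)} = \left(H^{2} + H H\right) + 2 \cdot 8 \frac{1}{2 + 8} = \left(H^{2} + H^{2}\right) + 2 \cdot 8 \cdot \frac{1}{10} = 2 H^{2} + 2 \cdot 8 \cdot \frac{1}{10} = 2 H^{2} + \frac{8}{5} = \frac{8}{5} + 2 H^{2}$)
$g{\left(-42 \right)} + \left(1387 + 1845\right) \left(-783 - 699\right) = \left(\frac{8}{5} + 2 \left(-42\right)^{2}\right) + \left(1387 + 1845\right) \left(-783 - 699\right) = \left(\frac{8}{5} + 2 \cdot 1764\right) + 3232 \left(-1482\right) = \left(\frac{8}{5} + 3528\right) - 4789824 = \frac{17648}{5} - 4789824 = - \frac{23931472}{5}$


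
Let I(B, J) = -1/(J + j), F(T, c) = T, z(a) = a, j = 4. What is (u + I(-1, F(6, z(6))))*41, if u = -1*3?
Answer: -1271/10 ≈ -127.10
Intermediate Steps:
I(B, J) = -1/(4 + J) (I(B, J) = -1/(J + 4) = -1/(4 + J))
u = -3
(u + I(-1, F(6, z(6))))*41 = (-3 - 1/(4 + 6))*41 = (-3 - 1/10)*41 = (-3 - 1*⅒)*41 = (-3 - ⅒)*41 = -31/10*41 = -1271/10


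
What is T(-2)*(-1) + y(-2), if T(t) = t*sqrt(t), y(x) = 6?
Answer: 6 + 2*I*sqrt(2) ≈ 6.0 + 2.8284*I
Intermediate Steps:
T(t) = t**(3/2)
T(-2)*(-1) + y(-2) = (-2)**(3/2)*(-1) + 6 = -2*I*sqrt(2)*(-1) + 6 = 2*I*sqrt(2) + 6 = 6 + 2*I*sqrt(2)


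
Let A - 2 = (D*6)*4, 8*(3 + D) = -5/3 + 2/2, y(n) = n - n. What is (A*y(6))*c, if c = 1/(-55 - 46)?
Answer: 0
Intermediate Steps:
y(n) = 0
D = -37/12 (D = -3 + (-5/3 + 2/2)/8 = -3 + (-5*1/3 + 2*(1/2))/8 = -3 + (-5/3 + 1)/8 = -3 + (1/8)*(-2/3) = -3 - 1/12 = -37/12 ≈ -3.0833)
A = -72 (A = 2 - 37/12*6*4 = 2 - 37/2*4 = 2 - 74 = -72)
c = -1/101 (c = 1/(-101) = -1/101 ≈ -0.0099010)
(A*y(6))*c = -72*0*(-1/101) = 0*(-1/101) = 0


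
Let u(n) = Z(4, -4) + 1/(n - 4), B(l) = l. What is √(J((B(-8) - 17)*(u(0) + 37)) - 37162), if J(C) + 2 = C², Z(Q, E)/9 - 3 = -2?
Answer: √20336001/4 ≈ 1127.4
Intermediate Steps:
Z(Q, E) = 9 (Z(Q, E) = 27 + 9*(-2) = 27 - 18 = 9)
u(n) = 9 + 1/(-4 + n) (u(n) = 9 + 1/(n - 4) = 9 + 1/(-4 + n))
J(C) = -2 + C²
√(J((B(-8) - 17)*(u(0) + 37)) - 37162) = √((-2 + ((-8 - 17)*((-35 + 9*0)/(-4 + 0) + 37))²) - 37162) = √((-2 + (-25*((-35 + 0)/(-4) + 37))²) - 37162) = √((-2 + (-25*(-¼*(-35) + 37))²) - 37162) = √((-2 + (-25*(35/4 + 37))²) - 37162) = √((-2 + (-25*183/4)²) - 37162) = √((-2 + (-4575/4)²) - 37162) = √((-2 + 20930625/16) - 37162) = √(20930593/16 - 37162) = √(20336001/16) = √20336001/4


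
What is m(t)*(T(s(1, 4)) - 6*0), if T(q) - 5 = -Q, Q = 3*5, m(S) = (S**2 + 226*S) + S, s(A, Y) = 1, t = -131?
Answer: 125760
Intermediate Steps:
m(S) = S**2 + 227*S
Q = 15
T(q) = -10 (T(q) = 5 - 1*15 = 5 - 15 = -10)
m(t)*(T(s(1, 4)) - 6*0) = (-131*(227 - 131))*(-10 - 6*0) = (-131*96)*(-10 + 0) = -12576*(-10) = 125760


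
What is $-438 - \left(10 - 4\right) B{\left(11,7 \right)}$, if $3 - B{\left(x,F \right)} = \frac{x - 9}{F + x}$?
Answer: $- \frac{1366}{3} \approx -455.33$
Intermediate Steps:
$B{\left(x,F \right)} = 3 - \frac{-9 + x}{F + x}$ ($B{\left(x,F \right)} = 3 - \frac{x - 9}{F + x} = 3 - \frac{-9 + x}{F + x}$)
$-438 - \left(10 - 4\right) B{\left(11,7 \right)} = -438 - \left(10 - 4\right) \frac{9 + 2 \cdot 11 + 3 \cdot 7}{7 + 11} = -438 - \left(10 - 4\right) \frac{9 + 22 + 21}{18} = -438 - 6 \cdot \frac{1}{18} \cdot 52 = -438 - 6 \cdot \frac{26}{9} = -438 - \frac{52}{3} = - \frac{1366}{3}$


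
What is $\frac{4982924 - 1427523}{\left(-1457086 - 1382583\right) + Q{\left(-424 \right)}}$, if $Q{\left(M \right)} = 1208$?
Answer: $- \frac{3555401}{2838461} \approx -1.2526$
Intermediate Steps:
$\frac{4982924 - 1427523}{\left(-1457086 - 1382583\right) + Q{\left(-424 \right)}} = \frac{4982924 - 1427523}{\left(-1457086 - 1382583\right) + 1208} = \frac{3555401}{-2839669 + 1208} = \frac{3555401}{-2838461} = 3555401 \left(- \frac{1}{2838461}\right) = - \frac{3555401}{2838461}$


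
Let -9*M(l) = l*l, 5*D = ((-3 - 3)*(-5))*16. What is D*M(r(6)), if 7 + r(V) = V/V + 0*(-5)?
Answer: -384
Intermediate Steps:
r(V) = -6 (r(V) = -7 + (V/V + 0*(-5)) = -7 + (1 + 0) = -7 + 1 = -6)
D = 96 (D = (((-3 - 3)*(-5))*16)/5 = (-6*(-5)*16)/5 = (30*16)/5 = (⅕)*480 = 96)
M(l) = -l²/9 (M(l) = -l*l/9 = -l²/9)
D*M(r(6)) = 96*(-⅑*(-6)²) = 96*(-⅑*36) = 96*(-4) = -384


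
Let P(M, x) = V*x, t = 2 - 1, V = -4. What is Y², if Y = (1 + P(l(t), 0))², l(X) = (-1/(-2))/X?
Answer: 1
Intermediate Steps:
t = 1
l(X) = 1/(2*X) (l(X) = (-1*(-½))/X = 1/(2*X))
P(M, x) = -4*x
Y = 1 (Y = (1 - 4*0)² = (1 + 0)² = 1² = 1)
Y² = 1² = 1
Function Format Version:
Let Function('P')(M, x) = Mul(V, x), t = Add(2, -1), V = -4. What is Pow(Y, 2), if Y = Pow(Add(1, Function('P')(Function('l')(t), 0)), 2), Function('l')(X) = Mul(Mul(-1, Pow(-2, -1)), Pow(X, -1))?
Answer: 1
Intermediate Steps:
t = 1
Function('l')(X) = Mul(Rational(1, 2), Pow(X, -1)) (Function('l')(X) = Mul(Mul(-1, Rational(-1, 2)), Pow(X, -1)) = Mul(Rational(1, 2), Pow(X, -1)))
Function('P')(M, x) = Mul(-4, x)
Y = 1 (Y = Pow(Add(1, Mul(-4, 0)), 2) = Pow(Add(1, 0), 2) = Pow(1, 2) = 1)
Pow(Y, 2) = Pow(1, 2) = 1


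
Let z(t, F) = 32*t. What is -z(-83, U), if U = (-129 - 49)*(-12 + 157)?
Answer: 2656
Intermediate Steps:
U = -25810 (U = -178*145 = -25810)
-z(-83, U) = -32*(-83) = -1*(-2656) = 2656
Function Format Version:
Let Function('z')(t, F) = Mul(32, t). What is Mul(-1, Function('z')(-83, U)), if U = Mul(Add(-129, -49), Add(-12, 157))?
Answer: 2656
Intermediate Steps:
U = -25810 (U = Mul(-178, 145) = -25810)
Mul(-1, Function('z')(-83, U)) = Mul(-1, Mul(32, -83)) = Mul(-1, -2656) = 2656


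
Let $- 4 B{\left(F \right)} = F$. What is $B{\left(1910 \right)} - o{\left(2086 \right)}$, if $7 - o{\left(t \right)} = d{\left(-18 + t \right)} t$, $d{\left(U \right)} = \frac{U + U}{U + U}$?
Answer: $\frac{3203}{2} \approx 1601.5$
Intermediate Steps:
$B{\left(F \right)} = - \frac{F}{4}$
$d{\left(U \right)} = 1$ ($d{\left(U \right)} = \frac{2 U}{2 U} = 2 U \frac{1}{2 U} = 1$)
$o{\left(t \right)} = 7 - t$ ($o{\left(t \right)} = 7 - 1 t = 7 - t$)
$B{\left(1910 \right)} - o{\left(2086 \right)} = \left(- \frac{1}{4}\right) 1910 - \left(7 - 2086\right) = - \frac{955}{2} - \left(7 - 2086\right) = - \frac{955}{2} - -2079 = - \frac{955}{2} + 2079 = \frac{3203}{2}$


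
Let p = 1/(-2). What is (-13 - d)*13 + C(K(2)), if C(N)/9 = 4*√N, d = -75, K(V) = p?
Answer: 806 + 18*I*√2 ≈ 806.0 + 25.456*I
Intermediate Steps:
p = -½ ≈ -0.50000
K(V) = -½
C(N) = 36*√N (C(N) = 9*(4*√N) = 36*√N)
(-13 - d)*13 + C(K(2)) = (-13 - 1*(-75))*13 + 36*√(-½) = (-13 + 75)*13 + 36*(I*√2/2) = 62*13 + 18*I*√2 = 806 + 18*I*√2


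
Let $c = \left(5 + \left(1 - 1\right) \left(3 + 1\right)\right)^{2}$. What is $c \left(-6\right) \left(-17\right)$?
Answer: $2550$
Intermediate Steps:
$c = 25$ ($c = \left(5 + 0 \cdot 4\right)^{2} = \left(5 + 0\right)^{2} = 5^{2} = 25$)
$c \left(-6\right) \left(-17\right) = 25 \left(-6\right) \left(-17\right) = \left(-150\right) \left(-17\right) = 2550$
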